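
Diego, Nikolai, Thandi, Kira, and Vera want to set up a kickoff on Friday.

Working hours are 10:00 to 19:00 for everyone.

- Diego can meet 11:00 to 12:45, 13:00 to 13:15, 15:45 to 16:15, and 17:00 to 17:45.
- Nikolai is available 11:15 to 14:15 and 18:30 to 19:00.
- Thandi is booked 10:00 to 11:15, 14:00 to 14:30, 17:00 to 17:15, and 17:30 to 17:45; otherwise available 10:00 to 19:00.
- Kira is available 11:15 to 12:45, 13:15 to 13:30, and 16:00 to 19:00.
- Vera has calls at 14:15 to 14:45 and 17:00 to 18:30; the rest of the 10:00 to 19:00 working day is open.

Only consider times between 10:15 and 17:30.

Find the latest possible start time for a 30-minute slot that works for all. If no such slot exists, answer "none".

12:15

Thandi free within 10:00–19:00: 11:15–14:00, 14:30–17:00, 17:15–17:30, 17:45–19:00.
Vera free within 10:00–19:00: 10:00–14:15, 14:45–17:00, 18:30–19:00.
Diego ∩ Nikolai: 11:15–12:45, 13:00–13:15.
Diego ∩ Nikolai ∩ Thandi: 11:15–12:45, 13:00–13:15.
Diego ∩ Nikolai ∩ Thandi ∩ Kira: 11:15–12:45.
Diego ∩ Nikolai ∩ Thandi ∩ Kira ∩ Vera: 11:15–12:45.
Restricted to 10:15–17:30: 11:15–12:45.
Windows ≥ 30 min: 11:15–12:45.
Latest start in the last window 11:15–12:45 is 12:45 − 30 min = 12:15.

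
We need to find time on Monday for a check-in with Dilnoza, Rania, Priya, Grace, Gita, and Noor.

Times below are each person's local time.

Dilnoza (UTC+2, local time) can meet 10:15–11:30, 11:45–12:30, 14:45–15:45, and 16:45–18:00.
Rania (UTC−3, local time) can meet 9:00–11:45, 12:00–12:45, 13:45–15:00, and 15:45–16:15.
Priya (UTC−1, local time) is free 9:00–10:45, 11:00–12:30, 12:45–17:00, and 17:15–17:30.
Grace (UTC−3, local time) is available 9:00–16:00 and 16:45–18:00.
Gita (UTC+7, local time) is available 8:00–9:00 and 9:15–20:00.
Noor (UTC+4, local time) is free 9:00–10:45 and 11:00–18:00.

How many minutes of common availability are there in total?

15 minutes

Dilnoza → UTC: 08:15–09:30, 09:45–10:30, 12:45–13:45, 14:45–16:00.
Rania → UTC: 12:00–14:45, 15:00–15:45, 16:45–18:00, 18:45–19:15.
Priya → UTC: 10:00–11:45, 12:00–13:30, 13:45–18:00, 18:15–18:30.
Grace → UTC: 12:00–19:00, 19:45–21:00.
Gita → UTC: 01:00–02:00, 02:15–13:00.
Noor → UTC: 05:00–06:45, 07:00–14:00.
Dilnoza ∩ Rania: 12:45–13:45, 15:00–15:45.
Dilnoza ∩ Rania ∩ Priya: 12:45–13:30, 15:00–15:45.
Dilnoza ∩ Rania ∩ Priya ∩ Grace: 12:45–13:30, 15:00–15:45.
Dilnoza ∩ Rania ∩ Priya ∩ Grace ∩ Gita: 12:45–13:00.
Dilnoza ∩ Rania ∩ Priya ∩ Grace ∩ Gita ∩ Noor: 12:45–13:00.
Total common minutes: 15.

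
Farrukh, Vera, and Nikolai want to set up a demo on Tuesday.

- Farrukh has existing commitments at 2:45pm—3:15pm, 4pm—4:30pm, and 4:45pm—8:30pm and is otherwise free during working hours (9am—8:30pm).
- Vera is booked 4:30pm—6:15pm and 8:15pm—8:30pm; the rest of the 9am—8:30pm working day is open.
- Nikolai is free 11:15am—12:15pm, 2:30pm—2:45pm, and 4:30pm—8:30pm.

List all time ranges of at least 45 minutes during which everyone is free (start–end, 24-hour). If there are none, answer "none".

11:15–12:15

Farrukh free within 09:00–20:30: 09:00–14:45, 15:15–16:00, 16:30–16:45.
Vera free within 09:00–20:30: 09:00–16:30, 18:15–20:15.
Farrukh ∩ Vera: 09:00–14:45, 15:15–16:00.
Farrukh ∩ Vera ∩ Nikolai: 11:15–12:15, 14:30–14:45.
Windows ≥ 45 min: 11:15–12:15.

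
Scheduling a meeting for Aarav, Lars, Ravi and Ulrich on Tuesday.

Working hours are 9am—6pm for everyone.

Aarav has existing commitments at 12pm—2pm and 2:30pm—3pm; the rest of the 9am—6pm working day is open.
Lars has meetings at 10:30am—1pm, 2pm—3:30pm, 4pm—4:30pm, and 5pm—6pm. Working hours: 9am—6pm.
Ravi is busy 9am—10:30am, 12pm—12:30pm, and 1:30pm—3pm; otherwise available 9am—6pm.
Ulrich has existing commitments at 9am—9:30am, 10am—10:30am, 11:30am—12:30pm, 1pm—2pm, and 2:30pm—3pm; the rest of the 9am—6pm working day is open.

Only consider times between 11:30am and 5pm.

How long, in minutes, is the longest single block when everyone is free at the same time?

Aarav free within 09:00–18:00: 09:00–12:00, 14:00–14:30, 15:00–18:00.
Lars free within 09:00–18:00: 09:00–10:30, 13:00–14:00, 15:30–16:00, 16:30–17:00.
Ravi free within 09:00–18:00: 10:30–12:00, 12:30–13:30, 15:00–18:00.
Ulrich free within 09:00–18:00: 09:30–10:00, 10:30–11:30, 12:30–13:00, 14:00–14:30, 15:00–18:00.
Aarav ∩ Lars: 09:00–10:30, 15:30–16:00, 16:30–17:00.
Aarav ∩ Lars ∩ Ravi: 15:30–16:00, 16:30–17:00.
Aarav ∩ Lars ∩ Ravi ∩ Ulrich: 15:30–16:00, 16:30–17:00.
Restricted to 11:30–17:00: 15:30–16:00, 16:30–17:00.
Common window lengths: 30, 30 min; longest is 30.

30 minutes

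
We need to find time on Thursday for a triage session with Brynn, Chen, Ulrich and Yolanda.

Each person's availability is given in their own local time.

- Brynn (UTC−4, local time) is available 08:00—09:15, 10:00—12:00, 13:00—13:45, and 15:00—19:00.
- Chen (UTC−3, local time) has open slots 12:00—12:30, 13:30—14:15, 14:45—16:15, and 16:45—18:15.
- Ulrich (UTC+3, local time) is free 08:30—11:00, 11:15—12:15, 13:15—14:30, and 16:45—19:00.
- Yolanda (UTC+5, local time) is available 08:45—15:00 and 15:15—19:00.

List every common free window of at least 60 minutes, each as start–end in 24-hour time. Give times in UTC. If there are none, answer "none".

none

Brynn → UTC: 12:00–13:15, 14:00–16:00, 17:00–17:45, 19:00–23:00.
Chen → UTC: 15:00–15:30, 16:30–17:15, 17:45–19:15, 19:45–21:15.
Ulrich → UTC: 05:30–08:00, 08:15–09:15, 10:15–11:30, 13:45–16:00.
Yolanda → UTC: 03:45–10:00, 10:15–14:00.
Brynn ∩ Chen: 15:00–15:30, 17:00–17:15, 19:00–19:15, 19:45–21:15.
Brynn ∩ Chen ∩ Ulrich: 15:00–15:30.
Brynn ∩ Chen ∩ Ulrich ∩ Yolanda: (none).
Windows ≥ 60 min: (none).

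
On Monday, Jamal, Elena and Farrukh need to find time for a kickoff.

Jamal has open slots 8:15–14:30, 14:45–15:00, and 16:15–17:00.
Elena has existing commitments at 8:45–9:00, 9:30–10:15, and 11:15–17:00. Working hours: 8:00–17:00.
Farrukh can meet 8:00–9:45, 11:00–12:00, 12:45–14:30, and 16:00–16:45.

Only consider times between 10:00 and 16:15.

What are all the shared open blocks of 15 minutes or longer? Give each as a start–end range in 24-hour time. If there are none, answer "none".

Elena free within 08:00–17:00: 08:00–08:45, 09:00–09:30, 10:15–11:15.
Jamal ∩ Elena: 08:15–08:45, 09:00–09:30, 10:15–11:15.
Jamal ∩ Elena ∩ Farrukh: 08:15–08:45, 09:00–09:30, 11:00–11:15.
Restricted to 10:00–16:15: 11:00–11:15.
Windows ≥ 15 min: 11:00–11:15.

11:00–11:15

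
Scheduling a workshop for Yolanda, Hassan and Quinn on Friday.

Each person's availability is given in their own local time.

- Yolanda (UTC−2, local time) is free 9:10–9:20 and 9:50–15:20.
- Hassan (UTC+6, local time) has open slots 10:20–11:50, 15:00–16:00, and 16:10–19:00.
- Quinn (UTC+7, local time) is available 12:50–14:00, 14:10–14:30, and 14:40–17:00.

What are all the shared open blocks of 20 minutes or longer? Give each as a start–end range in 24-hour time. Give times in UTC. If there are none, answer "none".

Yolanda → UTC: 11:10–11:20, 11:50–17:20.
Hassan → UTC: 04:20–05:50, 09:00–10:00, 10:10–13:00.
Quinn → UTC: 05:50–07:00, 07:10–07:30, 07:40–10:00.
Yolanda ∩ Hassan: 11:10–11:20, 11:50–13:00.
Yolanda ∩ Hassan ∩ Quinn: (none).
Windows ≥ 20 min: (none).

none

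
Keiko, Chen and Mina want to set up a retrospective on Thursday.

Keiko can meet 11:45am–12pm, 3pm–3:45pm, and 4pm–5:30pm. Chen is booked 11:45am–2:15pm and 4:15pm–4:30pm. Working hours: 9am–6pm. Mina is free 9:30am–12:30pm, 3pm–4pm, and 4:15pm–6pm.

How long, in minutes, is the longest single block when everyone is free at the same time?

Chen free within 09:00–18:00: 09:00–11:45, 14:15–16:15, 16:30–18:00.
Keiko ∩ Chen: 15:00–15:45, 16:00–16:15, 16:30–17:30.
Keiko ∩ Chen ∩ Mina: 15:00–15:45, 16:30–17:30.
Common window lengths: 45, 60 min; longest is 60.

60 minutes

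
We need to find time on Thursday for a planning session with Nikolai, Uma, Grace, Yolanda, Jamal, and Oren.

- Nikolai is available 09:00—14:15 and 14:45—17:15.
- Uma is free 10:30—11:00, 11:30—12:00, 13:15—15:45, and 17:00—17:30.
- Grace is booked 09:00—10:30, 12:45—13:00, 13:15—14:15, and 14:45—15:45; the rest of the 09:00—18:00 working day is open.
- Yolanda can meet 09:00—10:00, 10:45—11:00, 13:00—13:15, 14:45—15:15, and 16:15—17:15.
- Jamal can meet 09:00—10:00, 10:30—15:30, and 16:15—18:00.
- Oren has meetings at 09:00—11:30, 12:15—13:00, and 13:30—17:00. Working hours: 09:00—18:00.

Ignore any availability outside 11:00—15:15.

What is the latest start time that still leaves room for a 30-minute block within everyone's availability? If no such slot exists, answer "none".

Grace free within 09:00–18:00: 10:30–12:45, 13:00–13:15, 14:15–14:45, 15:45–18:00.
Oren free within 09:00–18:00: 11:30–12:15, 13:00–13:30, 17:00–18:00.
Nikolai ∩ Uma: 10:30–11:00, 11:30–12:00, 13:15–14:15, 14:45–15:45, 17:00–17:15.
Nikolai ∩ Uma ∩ Grace: 10:30–11:00, 11:30–12:00, 17:00–17:15.
Nikolai ∩ Uma ∩ Grace ∩ Yolanda: 10:45–11:00, 17:00–17:15.
Nikolai ∩ Uma ∩ Grace ∩ Yolanda ∩ Jamal: 10:45–11:00, 17:00–17:15.
Nikolai ∩ Uma ∩ Grace ∩ Yolanda ∩ Jamal ∩ Oren: 17:00–17:15.
Restricted to 11:00–15:15: (none).
Windows ≥ 30 min: (none).

none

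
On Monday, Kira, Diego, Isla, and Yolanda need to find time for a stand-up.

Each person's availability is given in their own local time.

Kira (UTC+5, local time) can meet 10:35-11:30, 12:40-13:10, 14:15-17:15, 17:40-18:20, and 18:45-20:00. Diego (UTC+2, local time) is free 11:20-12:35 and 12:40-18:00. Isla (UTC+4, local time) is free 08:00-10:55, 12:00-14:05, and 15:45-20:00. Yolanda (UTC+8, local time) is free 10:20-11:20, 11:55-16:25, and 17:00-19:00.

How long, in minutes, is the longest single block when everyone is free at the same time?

45 minutes

Kira → UTC: 05:35–06:30, 07:40–08:10, 09:15–12:15, 12:40–13:20, 13:45–15:00.
Diego → UTC: 09:20–10:35, 10:40–16:00.
Isla → UTC: 04:00–06:55, 08:00–10:05, 11:45–16:00.
Yolanda → UTC: 02:20–03:20, 03:55–08:25, 09:00–11:00.
Kira ∩ Diego: 09:20–10:35, 10:40–12:15, 12:40–13:20, 13:45–15:00.
Kira ∩ Diego ∩ Isla: 09:20–10:05, 11:45–12:15, 12:40–13:20, 13:45–15:00.
Kira ∩ Diego ∩ Isla ∩ Yolanda: 09:20–10:05.
Single common window of 45 minutes.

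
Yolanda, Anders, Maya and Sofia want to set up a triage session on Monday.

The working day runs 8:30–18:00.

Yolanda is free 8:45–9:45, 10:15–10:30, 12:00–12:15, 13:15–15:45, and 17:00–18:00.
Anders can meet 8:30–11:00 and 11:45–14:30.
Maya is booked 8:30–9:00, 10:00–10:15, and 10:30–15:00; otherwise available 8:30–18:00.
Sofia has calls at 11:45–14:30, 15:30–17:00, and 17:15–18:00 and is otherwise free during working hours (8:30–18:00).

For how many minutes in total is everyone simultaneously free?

60 minutes

Maya free within 08:30–18:00: 09:00–10:00, 10:15–10:30, 15:00–18:00.
Sofia free within 08:30–18:00: 08:30–11:45, 14:30–15:30, 17:00–17:15.
Yolanda ∩ Anders: 08:45–09:45, 10:15–10:30, 12:00–12:15, 13:15–14:30.
Yolanda ∩ Anders ∩ Maya: 09:00–09:45, 10:15–10:30.
Yolanda ∩ Anders ∩ Maya ∩ Sofia: 09:00–09:45, 10:15–10:30.
Total common minutes: 45 + 15 = 60.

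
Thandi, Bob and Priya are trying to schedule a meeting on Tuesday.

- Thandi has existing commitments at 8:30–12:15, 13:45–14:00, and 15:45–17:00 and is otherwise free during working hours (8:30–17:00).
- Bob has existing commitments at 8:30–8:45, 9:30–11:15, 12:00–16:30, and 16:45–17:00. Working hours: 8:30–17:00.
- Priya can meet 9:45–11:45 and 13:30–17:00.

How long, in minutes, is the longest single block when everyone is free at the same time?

0 minutes

Thandi free within 08:30–17:00: 12:15–13:45, 14:00–15:45.
Bob free within 08:30–17:00: 08:45–09:30, 11:15–12:00, 16:30–16:45.
Thandi ∩ Bob: (none).
Thandi ∩ Bob ∩ Priya: (none).
No common window.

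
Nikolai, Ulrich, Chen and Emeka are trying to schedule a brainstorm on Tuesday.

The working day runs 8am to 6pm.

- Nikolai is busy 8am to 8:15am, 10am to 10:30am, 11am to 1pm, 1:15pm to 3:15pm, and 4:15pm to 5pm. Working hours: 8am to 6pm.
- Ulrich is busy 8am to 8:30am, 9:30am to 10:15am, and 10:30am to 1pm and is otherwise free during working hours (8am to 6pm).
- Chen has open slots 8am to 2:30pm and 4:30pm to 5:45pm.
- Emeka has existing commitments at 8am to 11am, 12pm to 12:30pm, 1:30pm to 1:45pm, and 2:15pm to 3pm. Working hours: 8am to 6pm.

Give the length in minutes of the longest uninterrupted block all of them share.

Nikolai free within 08:00–18:00: 08:15–10:00, 10:30–11:00, 13:00–13:15, 15:15–16:15, 17:00–18:00.
Ulrich free within 08:00–18:00: 08:30–09:30, 10:15–10:30, 13:00–18:00.
Emeka free within 08:00–18:00: 11:00–12:00, 12:30–13:30, 13:45–14:15, 15:00–18:00.
Nikolai ∩ Ulrich: 08:30–09:30, 13:00–13:15, 15:15–16:15, 17:00–18:00.
Nikolai ∩ Ulrich ∩ Chen: 08:30–09:30, 13:00–13:15, 17:00–17:45.
Nikolai ∩ Ulrich ∩ Chen ∩ Emeka: 13:00–13:15, 17:00–17:45.
Common window lengths: 15, 45 min; longest is 45.

45 minutes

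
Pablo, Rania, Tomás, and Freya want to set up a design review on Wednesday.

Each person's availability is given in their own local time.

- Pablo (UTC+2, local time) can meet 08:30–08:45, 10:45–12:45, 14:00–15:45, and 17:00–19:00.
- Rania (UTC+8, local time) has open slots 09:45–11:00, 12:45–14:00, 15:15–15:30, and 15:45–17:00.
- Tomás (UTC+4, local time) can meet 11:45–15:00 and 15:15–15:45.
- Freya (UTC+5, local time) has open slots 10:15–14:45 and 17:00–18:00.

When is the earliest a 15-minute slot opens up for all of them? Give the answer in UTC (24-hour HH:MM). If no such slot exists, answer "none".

Pablo → UTC: 06:30–06:45, 08:45–10:45, 12:00–13:45, 15:00–17:00.
Rania → UTC: 01:45–03:00, 04:45–06:00, 07:15–07:30, 07:45–09:00.
Tomás → UTC: 07:45–11:00, 11:15–11:45.
Freya → UTC: 05:15–09:45, 12:00–13:00.
Pablo ∩ Rania: 08:45–09:00.
Pablo ∩ Rania ∩ Tomás: 08:45–09:00.
Pablo ∩ Rania ∩ Tomás ∩ Freya: 08:45–09:00.
Windows ≥ 15 min: 08:45–09:00.
Earliest such window starts at 08:45.

08:45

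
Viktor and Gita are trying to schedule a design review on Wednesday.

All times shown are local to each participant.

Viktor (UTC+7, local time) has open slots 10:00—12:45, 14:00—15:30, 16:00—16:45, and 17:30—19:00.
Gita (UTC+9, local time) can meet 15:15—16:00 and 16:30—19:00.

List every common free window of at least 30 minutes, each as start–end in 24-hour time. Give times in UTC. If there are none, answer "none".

07:30–08:30, 09:00–09:45

Viktor → UTC: 03:00–05:45, 07:00–08:30, 09:00–09:45, 10:30–12:00.
Gita → UTC: 06:15–07:00, 07:30–10:00.
Viktor ∩ Gita: 07:30–08:30, 09:00–09:45.
Windows ≥ 30 min: 07:30–08:30, 09:00–09:45.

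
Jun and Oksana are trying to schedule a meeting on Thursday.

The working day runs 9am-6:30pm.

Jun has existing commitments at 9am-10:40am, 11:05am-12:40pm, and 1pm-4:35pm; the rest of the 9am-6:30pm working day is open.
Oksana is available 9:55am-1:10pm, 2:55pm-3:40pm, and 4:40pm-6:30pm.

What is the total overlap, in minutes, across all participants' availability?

Jun free within 09:00–18:30: 10:40–11:05, 12:40–13:00, 16:35–18:30.
Jun ∩ Oksana: 10:40–11:05, 12:40–13:00, 16:40–18:30.
Total common minutes: 25 + 20 + 110 = 155.

155 minutes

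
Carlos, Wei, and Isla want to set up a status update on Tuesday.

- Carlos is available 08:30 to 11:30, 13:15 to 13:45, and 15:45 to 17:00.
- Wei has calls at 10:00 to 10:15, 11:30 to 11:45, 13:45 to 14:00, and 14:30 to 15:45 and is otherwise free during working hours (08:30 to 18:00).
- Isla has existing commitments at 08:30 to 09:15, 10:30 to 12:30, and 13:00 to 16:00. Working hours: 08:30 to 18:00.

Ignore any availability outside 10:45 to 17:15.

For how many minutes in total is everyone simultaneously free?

Wei free within 08:30–18:00: 08:30–10:00, 10:15–11:30, 11:45–13:45, 14:00–14:30, 15:45–18:00.
Isla free within 08:30–18:00: 09:15–10:30, 12:30–13:00, 16:00–18:00.
Carlos ∩ Wei: 08:30–10:00, 10:15–11:30, 13:15–13:45, 15:45–17:00.
Carlos ∩ Wei ∩ Isla: 09:15–10:00, 10:15–10:30, 16:00–17:00.
Restricted to 10:45–17:15: 16:00–17:00.
Total common minutes: 60.

60 minutes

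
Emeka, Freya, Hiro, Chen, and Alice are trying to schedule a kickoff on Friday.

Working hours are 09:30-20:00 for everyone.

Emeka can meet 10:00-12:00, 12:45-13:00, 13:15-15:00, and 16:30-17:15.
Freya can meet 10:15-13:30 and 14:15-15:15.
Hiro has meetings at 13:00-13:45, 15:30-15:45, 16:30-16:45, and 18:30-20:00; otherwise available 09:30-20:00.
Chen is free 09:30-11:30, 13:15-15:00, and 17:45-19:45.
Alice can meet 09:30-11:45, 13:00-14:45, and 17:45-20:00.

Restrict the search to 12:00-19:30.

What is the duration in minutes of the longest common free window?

30 minutes

Hiro free within 09:30–20:00: 09:30–13:00, 13:45–15:30, 15:45–16:30, 16:45–18:30.
Emeka ∩ Freya: 10:15–12:00, 12:45–13:00, 13:15–13:30, 14:15–15:00.
Emeka ∩ Freya ∩ Hiro: 10:15–12:00, 12:45–13:00, 14:15–15:00.
Emeka ∩ Freya ∩ Hiro ∩ Chen: 10:15–11:30, 14:15–15:00.
Emeka ∩ Freya ∩ Hiro ∩ Chen ∩ Alice: 10:15–11:30, 14:15–14:45.
Restricted to 12:00–19:30: 14:15–14:45.
Single common window of 30 minutes.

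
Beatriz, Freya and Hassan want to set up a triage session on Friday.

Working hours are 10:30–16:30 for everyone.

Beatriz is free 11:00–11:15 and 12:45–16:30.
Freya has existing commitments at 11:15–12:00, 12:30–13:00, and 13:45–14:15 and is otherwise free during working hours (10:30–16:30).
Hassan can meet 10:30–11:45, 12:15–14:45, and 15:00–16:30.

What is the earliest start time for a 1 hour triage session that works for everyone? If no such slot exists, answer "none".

15:00

Freya free within 10:30–16:30: 10:30–11:15, 12:00–12:30, 13:00–13:45, 14:15–16:30.
Beatriz ∩ Freya: 11:00–11:15, 13:00–13:45, 14:15–16:30.
Beatriz ∩ Freya ∩ Hassan: 11:00–11:15, 13:00–13:45, 14:15–14:45, 15:00–16:30.
Windows ≥ 60 min: 15:00–16:30.
Earliest such window starts at 15:00.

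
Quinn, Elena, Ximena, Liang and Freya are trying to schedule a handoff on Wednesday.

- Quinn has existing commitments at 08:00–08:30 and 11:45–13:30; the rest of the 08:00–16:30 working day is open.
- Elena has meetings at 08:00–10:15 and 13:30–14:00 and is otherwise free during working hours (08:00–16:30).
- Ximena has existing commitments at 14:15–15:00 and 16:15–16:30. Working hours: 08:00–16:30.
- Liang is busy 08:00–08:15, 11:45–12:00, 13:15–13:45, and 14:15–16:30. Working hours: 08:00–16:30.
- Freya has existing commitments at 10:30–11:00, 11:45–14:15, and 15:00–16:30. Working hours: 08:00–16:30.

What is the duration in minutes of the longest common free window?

45 minutes

Quinn free within 08:00–16:30: 08:30–11:45, 13:30–16:30.
Elena free within 08:00–16:30: 10:15–13:30, 14:00–16:30.
Ximena free within 08:00–16:30: 08:00–14:15, 15:00–16:15.
Liang free within 08:00–16:30: 08:15–11:45, 12:00–13:15, 13:45–14:15.
Freya free within 08:00–16:30: 08:00–10:30, 11:00–11:45, 14:15–15:00.
Quinn ∩ Elena: 10:15–11:45, 14:00–16:30.
Quinn ∩ Elena ∩ Ximena: 10:15–11:45, 14:00–14:15, 15:00–16:15.
Quinn ∩ Elena ∩ Ximena ∩ Liang: 10:15–11:45, 14:00–14:15.
Quinn ∩ Elena ∩ Ximena ∩ Liang ∩ Freya: 10:15–10:30, 11:00–11:45.
Common window lengths: 15, 45 min; longest is 45.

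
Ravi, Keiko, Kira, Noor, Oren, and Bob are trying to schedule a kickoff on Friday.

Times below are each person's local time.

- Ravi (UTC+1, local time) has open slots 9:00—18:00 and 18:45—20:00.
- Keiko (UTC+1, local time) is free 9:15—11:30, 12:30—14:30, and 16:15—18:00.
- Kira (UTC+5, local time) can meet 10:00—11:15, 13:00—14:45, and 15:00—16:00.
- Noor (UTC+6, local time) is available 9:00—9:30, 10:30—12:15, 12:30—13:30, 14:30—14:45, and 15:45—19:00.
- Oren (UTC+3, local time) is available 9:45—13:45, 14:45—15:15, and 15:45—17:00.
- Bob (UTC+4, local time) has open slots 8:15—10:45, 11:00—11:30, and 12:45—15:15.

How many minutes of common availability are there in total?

30 minutes

Ravi → UTC: 08:00–17:00, 17:45–19:00.
Keiko → UTC: 08:15–10:30, 11:30–13:30, 15:15–17:00.
Kira → UTC: 05:00–06:15, 08:00–09:45, 10:00–11:00.
Noor → UTC: 03:00–03:30, 04:30–06:15, 06:30–07:30, 08:30–08:45, 09:45–13:00.
Oren → UTC: 06:45–10:45, 11:45–12:15, 12:45–14:00.
Bob → UTC: 04:15–06:45, 07:00–07:30, 08:45–11:15.
Ravi ∩ Keiko: 08:15–10:30, 11:30–13:30, 15:15–17:00.
Ravi ∩ Keiko ∩ Kira: 08:15–09:45, 10:00–10:30.
Ravi ∩ Keiko ∩ Kira ∩ Noor: 08:30–08:45, 10:00–10:30.
Ravi ∩ Keiko ∩ Kira ∩ Noor ∩ Oren: 08:30–08:45, 10:00–10:30.
Ravi ∩ Keiko ∩ Kira ∩ Noor ∩ Oren ∩ Bob: 10:00–10:30.
Total common minutes: 30.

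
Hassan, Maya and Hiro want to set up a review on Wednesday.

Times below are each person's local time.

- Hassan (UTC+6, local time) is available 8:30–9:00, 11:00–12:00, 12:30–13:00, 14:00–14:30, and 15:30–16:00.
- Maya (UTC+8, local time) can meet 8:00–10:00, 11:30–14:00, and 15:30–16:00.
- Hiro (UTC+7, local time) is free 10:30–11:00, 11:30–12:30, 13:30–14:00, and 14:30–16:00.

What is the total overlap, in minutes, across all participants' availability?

30 minutes

Hassan → UTC: 02:30–03:00, 05:00–06:00, 06:30–07:00, 08:00–08:30, 09:30–10:00.
Maya → UTC: 00:00–02:00, 03:30–06:00, 07:30–08:00.
Hiro → UTC: 03:30–04:00, 04:30–05:30, 06:30–07:00, 07:30–09:00.
Hassan ∩ Maya: 05:00–06:00.
Hassan ∩ Maya ∩ Hiro: 05:00–05:30.
Total common minutes: 30.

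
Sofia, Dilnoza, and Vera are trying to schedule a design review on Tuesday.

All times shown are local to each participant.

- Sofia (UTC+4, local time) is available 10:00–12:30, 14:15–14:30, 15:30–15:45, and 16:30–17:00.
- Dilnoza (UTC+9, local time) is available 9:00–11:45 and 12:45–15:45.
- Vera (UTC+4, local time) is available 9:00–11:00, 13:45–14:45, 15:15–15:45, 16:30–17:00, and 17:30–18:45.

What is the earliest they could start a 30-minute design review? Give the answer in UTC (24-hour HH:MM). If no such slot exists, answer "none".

Sofia → UTC: 06:00–08:30, 10:15–10:30, 11:30–11:45, 12:30–13:00.
Dilnoza → UTC: 00:00–02:45, 03:45–06:45.
Vera → UTC: 05:00–07:00, 09:45–10:45, 11:15–11:45, 12:30–13:00, 13:30–14:45.
Sofia ∩ Dilnoza: 06:00–06:45.
Sofia ∩ Dilnoza ∩ Vera: 06:00–06:45.
Windows ≥ 30 min: 06:00–06:45.
Earliest such window starts at 06:00.

06:00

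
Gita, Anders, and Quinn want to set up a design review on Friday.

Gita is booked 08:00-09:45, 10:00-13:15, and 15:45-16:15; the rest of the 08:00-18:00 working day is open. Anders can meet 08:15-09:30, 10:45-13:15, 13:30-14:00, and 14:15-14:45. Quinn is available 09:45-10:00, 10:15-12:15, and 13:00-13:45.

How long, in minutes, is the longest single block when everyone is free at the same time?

Gita free within 08:00–18:00: 09:45–10:00, 13:15–15:45, 16:15–18:00.
Gita ∩ Anders: 13:30–14:00, 14:15–14:45.
Gita ∩ Anders ∩ Quinn: 13:30–13:45.
Single common window of 15 minutes.

15 minutes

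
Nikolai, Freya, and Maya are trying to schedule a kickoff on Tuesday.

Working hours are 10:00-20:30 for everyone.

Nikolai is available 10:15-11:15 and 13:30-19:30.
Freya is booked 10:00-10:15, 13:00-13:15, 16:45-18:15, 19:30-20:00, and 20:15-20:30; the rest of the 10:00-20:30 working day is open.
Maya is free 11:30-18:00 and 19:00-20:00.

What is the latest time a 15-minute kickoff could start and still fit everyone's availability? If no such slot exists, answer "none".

19:15

Freya free within 10:00–20:30: 10:15–13:00, 13:15–16:45, 18:15–19:30, 20:00–20:15.
Nikolai ∩ Freya: 10:15–11:15, 13:30–16:45, 18:15–19:30.
Nikolai ∩ Freya ∩ Maya: 13:30–16:45, 19:00–19:30.
Windows ≥ 15 min: 13:30–16:45, 19:00–19:30.
Latest start in the last window 19:00–19:30 is 19:30 − 15 min = 19:15.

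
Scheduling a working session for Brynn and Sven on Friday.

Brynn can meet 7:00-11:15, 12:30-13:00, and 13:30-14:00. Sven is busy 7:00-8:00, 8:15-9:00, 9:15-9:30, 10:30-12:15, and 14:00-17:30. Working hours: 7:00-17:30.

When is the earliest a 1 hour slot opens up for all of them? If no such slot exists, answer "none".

Sven free within 07:00–17:30: 08:00–08:15, 09:00–09:15, 09:30–10:30, 12:15–14:00.
Brynn ∩ Sven: 08:00–08:15, 09:00–09:15, 09:30–10:30, 12:30–13:00, 13:30–14:00.
Windows ≥ 60 min: 09:30–10:30.
Earliest such window starts at 09:30.

09:30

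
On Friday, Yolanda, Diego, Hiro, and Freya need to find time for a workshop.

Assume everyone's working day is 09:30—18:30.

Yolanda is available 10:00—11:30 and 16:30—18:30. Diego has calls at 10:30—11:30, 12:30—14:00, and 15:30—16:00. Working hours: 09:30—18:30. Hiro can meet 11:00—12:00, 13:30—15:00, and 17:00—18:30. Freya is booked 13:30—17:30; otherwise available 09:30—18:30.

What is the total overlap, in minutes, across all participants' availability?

Diego free within 09:30–18:30: 09:30–10:30, 11:30–12:30, 14:00–15:30, 16:00–18:30.
Freya free within 09:30–18:30: 09:30–13:30, 17:30–18:30.
Yolanda ∩ Diego: 10:00–10:30, 16:30–18:30.
Yolanda ∩ Diego ∩ Hiro: 17:00–18:30.
Yolanda ∩ Diego ∩ Hiro ∩ Freya: 17:30–18:30.
Total common minutes: 60.

60 minutes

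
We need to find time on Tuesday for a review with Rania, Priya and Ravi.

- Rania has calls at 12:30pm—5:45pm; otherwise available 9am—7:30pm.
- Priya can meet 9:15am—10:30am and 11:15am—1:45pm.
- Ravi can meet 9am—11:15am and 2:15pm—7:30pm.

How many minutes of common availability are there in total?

75 minutes

Rania free within 09:00–19:30: 09:00–12:30, 17:45–19:30.
Rania ∩ Priya: 09:15–10:30, 11:15–12:30.
Rania ∩ Priya ∩ Ravi: 09:15–10:30.
Total common minutes: 75.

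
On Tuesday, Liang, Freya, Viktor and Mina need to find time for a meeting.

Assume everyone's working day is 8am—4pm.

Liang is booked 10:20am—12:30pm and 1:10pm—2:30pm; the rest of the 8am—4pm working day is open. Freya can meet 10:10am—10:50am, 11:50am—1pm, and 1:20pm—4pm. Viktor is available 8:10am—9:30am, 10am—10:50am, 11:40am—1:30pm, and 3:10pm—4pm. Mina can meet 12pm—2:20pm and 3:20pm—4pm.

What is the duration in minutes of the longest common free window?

Liang free within 08:00–16:00: 08:00–10:20, 12:30–13:10, 14:30–16:00.
Liang ∩ Freya: 10:10–10:20, 12:30–13:00, 14:30–16:00.
Liang ∩ Freya ∩ Viktor: 10:10–10:20, 12:30–13:00, 15:10–16:00.
Liang ∩ Freya ∩ Viktor ∩ Mina: 12:30–13:00, 15:20–16:00.
Common window lengths: 30, 40 min; longest is 40.

40 minutes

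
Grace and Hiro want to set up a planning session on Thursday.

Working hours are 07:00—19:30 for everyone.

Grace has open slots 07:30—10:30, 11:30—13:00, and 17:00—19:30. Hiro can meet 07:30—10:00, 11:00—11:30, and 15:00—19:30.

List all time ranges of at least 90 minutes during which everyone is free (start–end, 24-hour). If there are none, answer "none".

07:30–10:00, 17:00–19:30

Grace ∩ Hiro: 07:30–10:00, 17:00–19:30.
Windows ≥ 90 min: 07:30–10:00, 17:00–19:30.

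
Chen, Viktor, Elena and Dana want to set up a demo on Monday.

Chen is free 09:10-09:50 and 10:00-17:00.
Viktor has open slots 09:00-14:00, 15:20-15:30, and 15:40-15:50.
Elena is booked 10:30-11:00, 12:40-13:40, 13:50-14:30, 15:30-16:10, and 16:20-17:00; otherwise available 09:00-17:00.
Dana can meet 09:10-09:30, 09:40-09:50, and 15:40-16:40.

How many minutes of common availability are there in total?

Elena free within 09:00–17:00: 09:00–10:30, 11:00–12:40, 13:40–13:50, 14:30–15:30, 16:10–16:20.
Chen ∩ Viktor: 09:10–09:50, 10:00–14:00, 15:20–15:30, 15:40–15:50.
Chen ∩ Viktor ∩ Elena: 09:10–09:50, 10:00–10:30, 11:00–12:40, 13:40–13:50, 15:20–15:30.
Chen ∩ Viktor ∩ Elena ∩ Dana: 09:10–09:30, 09:40–09:50.
Total common minutes: 20 + 10 = 30.

30 minutes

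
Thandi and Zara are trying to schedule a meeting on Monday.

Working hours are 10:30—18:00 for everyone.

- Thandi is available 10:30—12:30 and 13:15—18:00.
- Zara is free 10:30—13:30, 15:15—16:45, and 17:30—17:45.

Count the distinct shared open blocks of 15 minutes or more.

Thandi ∩ Zara: 10:30–12:30, 13:15–13:30, 15:15–16:45, 17:30–17:45.
Windows ≥ 15 min: 10:30–12:30, 13:15–13:30, 15:15–16:45, 17:30–17:45.
That's 4 windows.

4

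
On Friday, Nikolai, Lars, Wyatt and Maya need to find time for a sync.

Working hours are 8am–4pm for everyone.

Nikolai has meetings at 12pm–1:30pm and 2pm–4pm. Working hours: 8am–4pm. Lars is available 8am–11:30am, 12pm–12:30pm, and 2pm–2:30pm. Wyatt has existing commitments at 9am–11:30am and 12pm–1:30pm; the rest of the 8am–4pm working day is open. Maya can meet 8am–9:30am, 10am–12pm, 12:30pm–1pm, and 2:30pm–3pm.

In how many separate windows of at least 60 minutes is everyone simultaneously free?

Nikolai free within 08:00–16:00: 08:00–12:00, 13:30–14:00.
Wyatt free within 08:00–16:00: 08:00–09:00, 11:30–12:00, 13:30–16:00.
Nikolai ∩ Lars: 08:00–11:30.
Nikolai ∩ Lars ∩ Wyatt: 08:00–09:00.
Nikolai ∩ Lars ∩ Wyatt ∩ Maya: 08:00–09:00.
Windows ≥ 60 min: 08:00–09:00.
That's 1 window.

1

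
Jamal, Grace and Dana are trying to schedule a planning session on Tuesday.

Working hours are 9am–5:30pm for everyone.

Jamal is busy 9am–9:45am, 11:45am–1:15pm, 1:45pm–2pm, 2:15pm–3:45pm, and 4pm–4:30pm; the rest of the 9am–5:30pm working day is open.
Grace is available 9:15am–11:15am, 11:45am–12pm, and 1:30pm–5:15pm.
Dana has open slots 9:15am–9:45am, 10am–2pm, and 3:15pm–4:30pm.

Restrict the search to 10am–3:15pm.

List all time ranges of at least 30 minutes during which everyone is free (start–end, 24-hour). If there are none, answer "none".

10:00–11:15

Jamal free within 09:00–17:30: 09:45–11:45, 13:15–13:45, 14:00–14:15, 15:45–16:00, 16:30–17:30.
Jamal ∩ Grace: 09:45–11:15, 13:30–13:45, 14:00–14:15, 15:45–16:00, 16:30–17:15.
Jamal ∩ Grace ∩ Dana: 10:00–11:15, 13:30–13:45, 15:45–16:00.
Restricted to 10:00–15:15: 10:00–11:15, 13:30–13:45.
Windows ≥ 30 min: 10:00–11:15.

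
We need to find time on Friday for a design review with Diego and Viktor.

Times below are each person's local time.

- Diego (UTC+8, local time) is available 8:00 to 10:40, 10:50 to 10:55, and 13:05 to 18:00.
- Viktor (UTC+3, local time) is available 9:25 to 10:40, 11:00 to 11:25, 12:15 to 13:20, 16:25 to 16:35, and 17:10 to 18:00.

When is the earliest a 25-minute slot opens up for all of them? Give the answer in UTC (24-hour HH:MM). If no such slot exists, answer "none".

Diego → UTC: 00:00–02:40, 02:50–02:55, 05:05–10:00.
Viktor → UTC: 06:25–07:40, 08:00–08:25, 09:15–10:20, 13:25–13:35, 14:10–15:00.
Diego ∩ Viktor: 06:25–07:40, 08:00–08:25, 09:15–10:00.
Windows ≥ 25 min: 06:25–07:40, 08:00–08:25, 09:15–10:00.
Earliest such window starts at 06:25.

06:25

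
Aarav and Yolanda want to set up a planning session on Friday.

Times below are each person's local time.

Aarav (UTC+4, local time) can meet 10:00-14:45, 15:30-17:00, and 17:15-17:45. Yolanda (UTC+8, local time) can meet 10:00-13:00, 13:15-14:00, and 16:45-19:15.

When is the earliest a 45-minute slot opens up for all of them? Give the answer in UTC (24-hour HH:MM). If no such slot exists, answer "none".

Aarav → UTC: 06:00–10:45, 11:30–13:00, 13:15–13:45.
Yolanda → UTC: 02:00–05:00, 05:15–06:00, 08:45–11:15.
Aarav ∩ Yolanda: 08:45–10:45.
Windows ≥ 45 min: 08:45–10:45.
Earliest such window starts at 08:45.

08:45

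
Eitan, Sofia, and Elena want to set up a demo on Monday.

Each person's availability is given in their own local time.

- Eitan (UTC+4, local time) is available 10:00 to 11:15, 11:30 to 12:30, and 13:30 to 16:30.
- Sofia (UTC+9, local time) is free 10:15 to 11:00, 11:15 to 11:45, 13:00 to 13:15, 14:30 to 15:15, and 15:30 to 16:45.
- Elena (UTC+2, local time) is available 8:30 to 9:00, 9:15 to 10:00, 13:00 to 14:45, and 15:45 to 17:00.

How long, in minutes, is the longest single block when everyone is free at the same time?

30 minutes

Eitan → UTC: 06:00–07:15, 07:30–08:30, 09:30–12:30.
Sofia → UTC: 01:15–02:00, 02:15–02:45, 04:00–04:15, 05:30–06:15, 06:30–07:45.
Elena → UTC: 06:30–07:00, 07:15–08:00, 11:00–12:45, 13:45–15:00.
Eitan ∩ Sofia: 06:00–06:15, 06:30–07:15, 07:30–07:45.
Eitan ∩ Sofia ∩ Elena: 06:30–07:00, 07:30–07:45.
Common window lengths: 30, 15 min; longest is 30.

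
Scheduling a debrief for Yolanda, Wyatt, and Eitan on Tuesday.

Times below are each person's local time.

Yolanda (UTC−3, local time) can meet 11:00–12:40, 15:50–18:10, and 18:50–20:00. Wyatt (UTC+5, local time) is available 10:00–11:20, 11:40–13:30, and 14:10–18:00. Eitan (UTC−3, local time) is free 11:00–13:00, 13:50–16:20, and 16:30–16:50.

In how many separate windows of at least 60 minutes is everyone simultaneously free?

Yolanda → UTC: 14:00–15:40, 18:50–21:10, 21:50–23:00.
Wyatt → UTC: 05:00–06:20, 06:40–08:30, 09:10–13:00.
Eitan → UTC: 14:00–16:00, 16:50–19:20, 19:30–19:50.
Yolanda ∩ Wyatt: (none).
Yolanda ∩ Wyatt ∩ Eitan: (none).
Windows ≥ 60 min: (none).
That's 0 windows.

0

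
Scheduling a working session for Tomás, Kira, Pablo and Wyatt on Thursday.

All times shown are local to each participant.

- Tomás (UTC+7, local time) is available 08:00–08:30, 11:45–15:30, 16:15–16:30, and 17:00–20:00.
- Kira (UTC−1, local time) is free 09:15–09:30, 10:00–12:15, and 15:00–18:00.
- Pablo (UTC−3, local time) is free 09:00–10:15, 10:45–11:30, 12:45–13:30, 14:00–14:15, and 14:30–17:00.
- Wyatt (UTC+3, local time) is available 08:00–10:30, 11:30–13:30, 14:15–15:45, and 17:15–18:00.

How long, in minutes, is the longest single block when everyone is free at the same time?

Tomás → UTC: 01:00–01:30, 04:45–08:30, 09:15–09:30, 10:00–13:00.
Kira → UTC: 10:15–10:30, 11:00–13:15, 16:00–19:00.
Pablo → UTC: 12:00–13:15, 13:45–14:30, 15:45–16:30, 17:00–17:15, 17:30–20:00.
Wyatt → UTC: 05:00–07:30, 08:30–10:30, 11:15–12:45, 14:15–15:00.
Tomás ∩ Kira: 10:15–10:30, 11:00–13:00.
Tomás ∩ Kira ∩ Pablo: 12:00–13:00.
Tomás ∩ Kira ∩ Pablo ∩ Wyatt: 12:00–12:45.
Single common window of 45 minutes.

45 minutes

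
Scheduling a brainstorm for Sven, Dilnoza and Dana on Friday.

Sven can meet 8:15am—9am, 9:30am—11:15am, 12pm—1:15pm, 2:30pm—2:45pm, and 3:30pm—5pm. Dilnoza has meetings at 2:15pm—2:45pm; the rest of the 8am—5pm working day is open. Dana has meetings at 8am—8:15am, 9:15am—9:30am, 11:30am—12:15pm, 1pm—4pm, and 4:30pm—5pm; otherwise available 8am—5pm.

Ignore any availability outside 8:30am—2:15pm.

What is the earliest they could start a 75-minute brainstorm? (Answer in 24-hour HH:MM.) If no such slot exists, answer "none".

Dilnoza free within 08:00–17:00: 08:00–14:15, 14:45–17:00.
Dana free within 08:00–17:00: 08:15–09:15, 09:30–11:30, 12:15–13:00, 16:00–16:30.
Sven ∩ Dilnoza: 08:15–09:00, 09:30–11:15, 12:00–13:15, 15:30–17:00.
Sven ∩ Dilnoza ∩ Dana: 08:15–09:00, 09:30–11:15, 12:15–13:00, 16:00–16:30.
Restricted to 08:30–14:15: 08:30–09:00, 09:30–11:15, 12:15–13:00.
Windows ≥ 75 min: 09:30–11:15.
Earliest such window starts at 09:30.

09:30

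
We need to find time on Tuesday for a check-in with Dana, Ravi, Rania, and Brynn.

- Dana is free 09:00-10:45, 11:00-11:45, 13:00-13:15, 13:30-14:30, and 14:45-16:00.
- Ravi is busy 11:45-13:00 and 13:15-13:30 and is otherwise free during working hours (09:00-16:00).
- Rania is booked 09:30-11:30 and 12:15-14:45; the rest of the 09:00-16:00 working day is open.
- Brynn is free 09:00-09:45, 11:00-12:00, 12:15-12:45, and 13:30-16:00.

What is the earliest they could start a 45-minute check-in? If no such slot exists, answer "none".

Ravi free within 09:00–16:00: 09:00–11:45, 13:00–13:15, 13:30–16:00.
Rania free within 09:00–16:00: 09:00–09:30, 11:30–12:15, 14:45–16:00.
Dana ∩ Ravi: 09:00–10:45, 11:00–11:45, 13:00–13:15, 13:30–14:30, 14:45–16:00.
Dana ∩ Ravi ∩ Rania: 09:00–09:30, 11:30–11:45, 14:45–16:00.
Dana ∩ Ravi ∩ Rania ∩ Brynn: 09:00–09:30, 11:30–11:45, 14:45–16:00.
Windows ≥ 45 min: 14:45–16:00.
Earliest such window starts at 14:45.

14:45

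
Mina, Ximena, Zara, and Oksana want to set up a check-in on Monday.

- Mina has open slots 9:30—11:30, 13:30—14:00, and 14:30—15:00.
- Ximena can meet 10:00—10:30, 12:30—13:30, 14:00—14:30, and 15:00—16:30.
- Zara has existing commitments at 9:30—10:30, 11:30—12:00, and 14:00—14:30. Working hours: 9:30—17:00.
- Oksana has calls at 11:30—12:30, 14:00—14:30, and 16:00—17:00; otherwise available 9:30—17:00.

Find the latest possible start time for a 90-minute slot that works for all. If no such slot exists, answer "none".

Zara free within 09:30–17:00: 10:30–11:30, 12:00–14:00, 14:30–17:00.
Oksana free within 09:30–17:00: 09:30–11:30, 12:30–14:00, 14:30–16:00.
Mina ∩ Ximena: 10:00–10:30.
Mina ∩ Ximena ∩ Zara: (none).
Mina ∩ Ximena ∩ Zara ∩ Oksana: (none).
Windows ≥ 90 min: (none).

none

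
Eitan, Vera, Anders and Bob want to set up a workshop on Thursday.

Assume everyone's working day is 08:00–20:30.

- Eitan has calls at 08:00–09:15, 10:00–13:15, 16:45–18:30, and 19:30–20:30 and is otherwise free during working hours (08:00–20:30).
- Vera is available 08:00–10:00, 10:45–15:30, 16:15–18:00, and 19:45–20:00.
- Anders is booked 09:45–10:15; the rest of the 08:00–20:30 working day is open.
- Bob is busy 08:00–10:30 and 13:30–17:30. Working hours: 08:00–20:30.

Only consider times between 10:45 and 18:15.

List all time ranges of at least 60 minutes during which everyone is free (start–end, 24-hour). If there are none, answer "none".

Eitan free within 08:00–20:30: 09:15–10:00, 13:15–16:45, 18:30–19:30.
Anders free within 08:00–20:30: 08:00–09:45, 10:15–20:30.
Bob free within 08:00–20:30: 10:30–13:30, 17:30–20:30.
Eitan ∩ Vera: 09:15–10:00, 13:15–15:30, 16:15–16:45.
Eitan ∩ Vera ∩ Anders: 09:15–09:45, 13:15–15:30, 16:15–16:45.
Eitan ∩ Vera ∩ Anders ∩ Bob: 13:15–13:30.
Restricted to 10:45–18:15: 13:15–13:30.
Windows ≥ 60 min: (none).

none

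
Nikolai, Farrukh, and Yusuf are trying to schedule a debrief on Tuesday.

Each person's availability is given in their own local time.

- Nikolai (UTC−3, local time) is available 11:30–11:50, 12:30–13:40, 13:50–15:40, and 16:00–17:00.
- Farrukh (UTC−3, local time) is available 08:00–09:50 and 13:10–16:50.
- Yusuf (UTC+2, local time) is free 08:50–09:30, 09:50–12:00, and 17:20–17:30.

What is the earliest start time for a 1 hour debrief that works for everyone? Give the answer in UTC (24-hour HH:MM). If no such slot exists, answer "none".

Nikolai → UTC: 14:30–14:50, 15:30–16:40, 16:50–18:40, 19:00–20:00.
Farrukh → UTC: 11:00–12:50, 16:10–19:50.
Yusuf → UTC: 06:50–07:30, 07:50–10:00, 15:20–15:30.
Nikolai ∩ Farrukh: 16:10–16:40, 16:50–18:40, 19:00–19:50.
Nikolai ∩ Farrukh ∩ Yusuf: (none).
Windows ≥ 60 min: (none).

none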